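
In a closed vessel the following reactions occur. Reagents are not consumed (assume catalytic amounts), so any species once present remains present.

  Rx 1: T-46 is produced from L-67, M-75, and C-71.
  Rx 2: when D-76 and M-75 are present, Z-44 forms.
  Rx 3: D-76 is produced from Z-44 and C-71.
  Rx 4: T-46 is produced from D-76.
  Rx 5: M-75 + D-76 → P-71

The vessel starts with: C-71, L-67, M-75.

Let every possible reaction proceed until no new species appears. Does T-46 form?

Yes

L-67, M-75, and C-71 present → T-46 forms (Rx 1).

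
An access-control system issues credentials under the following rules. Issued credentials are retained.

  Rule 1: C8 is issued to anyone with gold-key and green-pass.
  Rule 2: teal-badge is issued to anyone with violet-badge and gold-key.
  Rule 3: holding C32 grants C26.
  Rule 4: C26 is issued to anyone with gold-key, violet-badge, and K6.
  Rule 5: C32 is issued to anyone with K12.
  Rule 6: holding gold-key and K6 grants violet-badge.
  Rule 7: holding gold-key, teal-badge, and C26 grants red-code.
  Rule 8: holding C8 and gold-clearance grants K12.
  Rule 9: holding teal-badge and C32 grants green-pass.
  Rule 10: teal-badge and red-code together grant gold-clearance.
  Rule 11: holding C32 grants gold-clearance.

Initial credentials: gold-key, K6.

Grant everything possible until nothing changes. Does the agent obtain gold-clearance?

Yes

Holding gold-key and K6 grants violet-badge (Rule 6).
Holding gold-key, violet-badge, and K6 grants C26 (Rule 4).
Holding violet-badge and gold-key grants teal-badge (Rule 2).
Holding gold-key, teal-badge, and C26 grants red-code (Rule 7).
Holding teal-badge and red-code grants gold-clearance (Rule 10).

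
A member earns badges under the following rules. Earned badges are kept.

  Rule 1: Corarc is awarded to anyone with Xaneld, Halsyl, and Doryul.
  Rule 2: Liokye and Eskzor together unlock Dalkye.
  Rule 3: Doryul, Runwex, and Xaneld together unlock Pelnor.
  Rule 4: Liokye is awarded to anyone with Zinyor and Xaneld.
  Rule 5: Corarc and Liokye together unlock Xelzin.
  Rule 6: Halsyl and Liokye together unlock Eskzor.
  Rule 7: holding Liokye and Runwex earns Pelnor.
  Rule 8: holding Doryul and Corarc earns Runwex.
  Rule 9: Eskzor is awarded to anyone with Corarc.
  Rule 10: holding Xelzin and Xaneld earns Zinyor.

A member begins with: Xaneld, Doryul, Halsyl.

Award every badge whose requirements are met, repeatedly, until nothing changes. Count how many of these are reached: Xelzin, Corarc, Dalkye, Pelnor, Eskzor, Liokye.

With Xaneld, Halsyl, and Doryul, Corarc is earned (Rule 1).
With Corarc, Eskzor is earned (Rule 9).
With Doryul and Corarc, Runwex is earned (Rule 8).
With Doryul, Runwex, and Xaneld, Pelnor is earned (Rule 3).
Xelzin would need Corarc and Liokye (Rule 5), but Liokye is never earned.
Corarc: reached.
Dalkye would need Liokye and Eskzor (Rule 2), but Liokye is never earned.
Pelnor: reached.
Eskzor: reached.
Liokye would need Zinyor and Xaneld (Rule 4), but Zinyor is never earned.
Reached: Corarc, Pelnor, and Eskzor — 3 of the 6.

3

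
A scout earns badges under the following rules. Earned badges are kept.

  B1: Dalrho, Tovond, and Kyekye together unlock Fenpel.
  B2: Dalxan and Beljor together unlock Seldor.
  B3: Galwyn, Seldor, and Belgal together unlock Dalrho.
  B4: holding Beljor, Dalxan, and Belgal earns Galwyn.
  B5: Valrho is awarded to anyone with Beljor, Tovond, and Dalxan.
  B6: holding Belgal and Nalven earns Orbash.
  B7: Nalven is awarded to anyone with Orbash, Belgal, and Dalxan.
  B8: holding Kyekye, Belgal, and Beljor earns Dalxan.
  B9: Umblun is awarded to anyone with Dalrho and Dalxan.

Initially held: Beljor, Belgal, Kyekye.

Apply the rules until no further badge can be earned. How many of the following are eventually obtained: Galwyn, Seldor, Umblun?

With Kyekye, Belgal, and Beljor, Dalxan is earned (B8).
With Dalxan and Beljor, Seldor is earned (B2).
With Beljor, Dalxan, and Belgal, Galwyn is earned (B4).
With Galwyn, Seldor, and Belgal, Dalrho is earned (B3).
With Dalrho and Dalxan, Umblun is earned (B9).
Galwyn: reached.
Seldor: reached.
Umblun: reached.
All 3 are reached.

3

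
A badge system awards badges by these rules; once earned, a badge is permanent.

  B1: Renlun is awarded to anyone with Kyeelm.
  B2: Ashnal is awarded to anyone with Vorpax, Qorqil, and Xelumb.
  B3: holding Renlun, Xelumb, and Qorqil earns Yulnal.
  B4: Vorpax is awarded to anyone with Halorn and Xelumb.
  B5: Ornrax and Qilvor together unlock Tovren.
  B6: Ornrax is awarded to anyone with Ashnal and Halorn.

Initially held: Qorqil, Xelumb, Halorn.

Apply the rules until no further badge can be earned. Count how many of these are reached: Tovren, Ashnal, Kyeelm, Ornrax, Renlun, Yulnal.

With Halorn and Xelumb, Vorpax is earned (B4).
With Vorpax, Qorqil, and Xelumb, Ashnal is earned (B2).
With Ashnal and Halorn, Ornrax is earned (B6).
Tovren would need Ornrax and Qilvor (B5), but Qilvor is never earned.
Ashnal: reached.
No rule produces Kyeelm, and it is not given.
Ornrax: reached.
Renlun would need Kyeelm (B1), but Kyeelm is never earned.
Yulnal would need Renlun, Xelumb, and Qorqil (B3), but Renlun is never earned.
Reached: Ashnal and Ornrax — 2 of the 6.

2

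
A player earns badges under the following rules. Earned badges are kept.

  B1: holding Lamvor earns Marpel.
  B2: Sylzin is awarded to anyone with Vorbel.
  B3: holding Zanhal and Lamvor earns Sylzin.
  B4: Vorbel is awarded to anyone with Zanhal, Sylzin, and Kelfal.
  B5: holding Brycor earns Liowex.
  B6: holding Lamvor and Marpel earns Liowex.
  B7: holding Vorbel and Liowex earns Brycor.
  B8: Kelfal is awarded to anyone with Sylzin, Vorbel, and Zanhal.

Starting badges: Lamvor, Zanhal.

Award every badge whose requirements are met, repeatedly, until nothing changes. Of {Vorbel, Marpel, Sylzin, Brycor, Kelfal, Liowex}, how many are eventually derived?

3

With Zanhal and Lamvor, Sylzin is earned (B3).
With Lamvor, Marpel is earned (B1).
With Lamvor and Marpel, Liowex is earned (B6).
Vorbel would need Zanhal, Sylzin, and Kelfal (B4), but Kelfal is never earned.
Marpel: reached.
Sylzin: reached.
Brycor would need Vorbel and Liowex (B7), but Vorbel is never earned.
Kelfal would need Sylzin, Vorbel, and Zanhal (B8), but Vorbel is never earned.
Liowex: reached.
Reached: Marpel, Sylzin, and Liowex — 3 of the 6.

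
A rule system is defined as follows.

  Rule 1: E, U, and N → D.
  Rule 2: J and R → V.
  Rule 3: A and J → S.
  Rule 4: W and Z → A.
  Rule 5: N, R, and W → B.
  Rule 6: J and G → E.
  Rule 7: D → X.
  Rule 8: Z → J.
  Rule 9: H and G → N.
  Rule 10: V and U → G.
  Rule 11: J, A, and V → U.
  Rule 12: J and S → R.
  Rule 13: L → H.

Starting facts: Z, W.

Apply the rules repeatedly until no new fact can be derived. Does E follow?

Yes

W and Z hold, so A follows (Rule 4).
Z holds, so J follows (Rule 8).
From A and J, Rule 3 gives S.
From J and S, Rule 12 gives R.
J and R hold, so V follows (Rule 2).
From J, A, and V, Rule 11 gives U.
V and U hold, so G follows (Rule 10).
From J and G, Rule 6 gives E.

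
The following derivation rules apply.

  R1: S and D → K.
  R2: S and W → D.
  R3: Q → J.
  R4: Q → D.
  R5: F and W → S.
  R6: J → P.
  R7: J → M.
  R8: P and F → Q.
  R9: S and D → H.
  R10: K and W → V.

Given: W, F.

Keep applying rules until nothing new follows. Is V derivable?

From F and W, R5 gives S.
S and W hold, so D follows (R2).
S and D hold, so K follows (R1).
From K and W, R10 gives V.

Yes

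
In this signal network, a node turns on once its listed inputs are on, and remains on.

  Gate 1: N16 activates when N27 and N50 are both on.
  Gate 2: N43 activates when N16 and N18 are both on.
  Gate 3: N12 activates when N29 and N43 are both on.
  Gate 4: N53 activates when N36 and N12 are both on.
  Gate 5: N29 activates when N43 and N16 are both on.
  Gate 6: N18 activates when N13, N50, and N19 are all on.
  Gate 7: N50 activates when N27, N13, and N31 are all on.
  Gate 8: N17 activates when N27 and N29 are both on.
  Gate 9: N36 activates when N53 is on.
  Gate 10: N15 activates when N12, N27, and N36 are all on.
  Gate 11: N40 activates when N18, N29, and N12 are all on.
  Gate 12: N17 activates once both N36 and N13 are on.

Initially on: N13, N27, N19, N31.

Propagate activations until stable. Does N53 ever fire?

N53 would need N36 and N12 (Gate 4), but N36 never turns on.

No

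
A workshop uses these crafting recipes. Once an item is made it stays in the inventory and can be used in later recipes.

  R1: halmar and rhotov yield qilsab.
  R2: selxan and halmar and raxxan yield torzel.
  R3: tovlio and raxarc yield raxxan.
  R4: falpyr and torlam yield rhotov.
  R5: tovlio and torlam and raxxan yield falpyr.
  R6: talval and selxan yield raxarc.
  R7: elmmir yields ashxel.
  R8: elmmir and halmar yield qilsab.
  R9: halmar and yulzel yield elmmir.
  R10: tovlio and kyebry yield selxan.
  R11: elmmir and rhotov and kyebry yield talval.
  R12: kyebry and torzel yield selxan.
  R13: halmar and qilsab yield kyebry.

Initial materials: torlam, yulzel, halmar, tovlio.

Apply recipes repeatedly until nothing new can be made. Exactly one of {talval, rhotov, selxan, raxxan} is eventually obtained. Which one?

selxan

halmar and yulzel → elmmir (R9).
elmmir and halmar → qilsab (R8).
halmar and qilsab → kyebry (R13).
tovlio and kyebry → selxan (R10).
raxxan would need tovlio and raxarc (R3), but raxarc is never obtained. talval would need elmmir, rhotov, and kyebry (R11), but rhotov is never obtained. rhotov would need falpyr and torlam (R4), but falpyr is never obtained.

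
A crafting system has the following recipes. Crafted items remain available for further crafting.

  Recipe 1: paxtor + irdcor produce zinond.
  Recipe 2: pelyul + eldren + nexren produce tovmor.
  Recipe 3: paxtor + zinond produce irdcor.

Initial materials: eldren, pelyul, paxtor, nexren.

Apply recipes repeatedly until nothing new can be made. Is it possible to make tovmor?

Yes

pelyul + eldren + nexren → tovmor (Recipe 2).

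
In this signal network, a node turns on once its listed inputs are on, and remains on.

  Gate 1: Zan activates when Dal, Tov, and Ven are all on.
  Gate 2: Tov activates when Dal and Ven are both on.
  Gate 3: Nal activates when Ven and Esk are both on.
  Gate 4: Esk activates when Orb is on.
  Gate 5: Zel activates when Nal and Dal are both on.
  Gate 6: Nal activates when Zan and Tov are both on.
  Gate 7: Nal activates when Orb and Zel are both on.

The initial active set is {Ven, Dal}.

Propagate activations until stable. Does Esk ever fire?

No

Esk would need Orb (Gate 4), but Orb never turns on.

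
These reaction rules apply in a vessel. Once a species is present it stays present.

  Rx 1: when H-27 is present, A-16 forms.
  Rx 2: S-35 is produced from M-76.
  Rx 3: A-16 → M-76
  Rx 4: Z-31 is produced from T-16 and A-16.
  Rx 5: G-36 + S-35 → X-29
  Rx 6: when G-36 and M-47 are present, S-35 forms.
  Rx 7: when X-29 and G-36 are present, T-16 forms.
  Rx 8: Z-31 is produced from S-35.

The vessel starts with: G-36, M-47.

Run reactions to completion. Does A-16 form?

A-16 would need H-27 (Rx 1), but H-27 never forms.

No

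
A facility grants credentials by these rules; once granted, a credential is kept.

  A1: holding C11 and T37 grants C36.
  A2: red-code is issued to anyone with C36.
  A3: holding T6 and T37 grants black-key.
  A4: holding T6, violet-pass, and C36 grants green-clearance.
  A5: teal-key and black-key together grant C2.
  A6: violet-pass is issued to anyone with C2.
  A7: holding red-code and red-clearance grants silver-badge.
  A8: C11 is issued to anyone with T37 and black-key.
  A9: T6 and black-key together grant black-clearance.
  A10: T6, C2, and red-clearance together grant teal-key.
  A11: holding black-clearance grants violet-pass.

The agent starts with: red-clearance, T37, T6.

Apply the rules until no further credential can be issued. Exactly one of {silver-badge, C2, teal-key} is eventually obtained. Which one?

silver-badge

Holding T6 and T37 grants black-key (A3).
Holding T37 and black-key grants C11 (A8).
Holding C11 and T37 grants C36 (A1).
Holding C36 grants red-code (A2).
Holding red-code and red-clearance grants silver-badge (A7).
C2 would need teal-key and black-key (A5), but teal-key is never granted. teal-key would need T6, C2, and red-clearance (A10), but C2 is never granted.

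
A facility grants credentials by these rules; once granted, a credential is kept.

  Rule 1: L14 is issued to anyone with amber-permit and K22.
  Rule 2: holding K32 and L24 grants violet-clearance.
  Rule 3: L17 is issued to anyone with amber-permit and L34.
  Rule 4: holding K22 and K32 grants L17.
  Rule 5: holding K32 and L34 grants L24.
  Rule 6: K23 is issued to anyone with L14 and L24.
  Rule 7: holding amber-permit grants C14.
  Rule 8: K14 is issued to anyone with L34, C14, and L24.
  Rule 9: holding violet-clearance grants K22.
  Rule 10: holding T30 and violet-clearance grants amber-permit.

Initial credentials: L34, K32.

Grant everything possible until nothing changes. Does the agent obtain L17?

Yes

Holding K32 and L34 grants L24 (Rule 5).
Holding K32 and L24 grants violet-clearance (Rule 2).
Holding violet-clearance grants K22 (Rule 9).
Holding K22 and K32 grants L17 (Rule 4).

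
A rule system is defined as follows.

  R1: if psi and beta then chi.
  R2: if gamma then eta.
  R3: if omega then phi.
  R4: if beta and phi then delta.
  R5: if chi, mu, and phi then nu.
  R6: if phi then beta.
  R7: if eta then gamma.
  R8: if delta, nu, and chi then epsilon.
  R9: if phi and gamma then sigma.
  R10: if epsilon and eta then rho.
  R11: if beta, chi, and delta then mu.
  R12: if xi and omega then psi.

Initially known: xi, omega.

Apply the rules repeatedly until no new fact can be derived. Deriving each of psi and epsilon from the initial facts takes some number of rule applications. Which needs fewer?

psi

psi: xi and omega hold, so psi follows (R12). [1 rule application]
epsilon: xi and omega hold, so psi follows (R12). omega holds, so phi follows (R3). From phi, R6 gives beta. beta and phi hold, so delta follows (R4). From psi and beta, R1 gives chi. beta, chi, and delta hold, so mu follows (R11). chi, mu, and phi hold, so nu follows (R5). From delta, nu, and chi, R8 gives epsilon. [8 rule applications]
psi needs fewer.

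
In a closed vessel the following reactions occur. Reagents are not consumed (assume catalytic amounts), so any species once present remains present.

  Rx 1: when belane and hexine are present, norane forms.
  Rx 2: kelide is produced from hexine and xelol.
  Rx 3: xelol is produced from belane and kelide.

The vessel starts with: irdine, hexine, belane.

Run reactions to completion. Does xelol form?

xelol would need belane and kelide (Rx 3), but kelide never forms.

No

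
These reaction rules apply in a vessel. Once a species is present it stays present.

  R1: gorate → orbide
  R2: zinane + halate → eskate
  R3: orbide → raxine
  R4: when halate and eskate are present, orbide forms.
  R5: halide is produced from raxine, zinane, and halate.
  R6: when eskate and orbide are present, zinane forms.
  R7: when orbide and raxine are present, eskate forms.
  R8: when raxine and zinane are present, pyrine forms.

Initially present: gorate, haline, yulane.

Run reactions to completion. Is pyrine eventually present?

gorate present → orbide forms (R1).
orbide present → raxine forms (R3).
orbide and raxine present → eskate forms (R7).
eskate and orbide present → zinane forms (R6).
raxine and zinane present → pyrine forms (R8).

Yes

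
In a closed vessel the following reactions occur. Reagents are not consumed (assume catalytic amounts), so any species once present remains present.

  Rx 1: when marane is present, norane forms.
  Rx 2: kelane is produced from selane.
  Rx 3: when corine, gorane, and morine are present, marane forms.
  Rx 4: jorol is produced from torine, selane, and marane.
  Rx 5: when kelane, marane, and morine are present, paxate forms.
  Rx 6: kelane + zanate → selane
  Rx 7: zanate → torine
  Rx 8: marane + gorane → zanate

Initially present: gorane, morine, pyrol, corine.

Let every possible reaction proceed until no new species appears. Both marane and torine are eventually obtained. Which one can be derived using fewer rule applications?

marane: corine, gorane, and morine present → marane forms (Rx 3). [1 rule application]
torine: corine, gorane, and morine present → marane forms (Rx 3). marane and gorane present → zanate forms (Rx 8). zanate present → torine forms (Rx 7). [3 rule applications]
marane needs fewer.

marane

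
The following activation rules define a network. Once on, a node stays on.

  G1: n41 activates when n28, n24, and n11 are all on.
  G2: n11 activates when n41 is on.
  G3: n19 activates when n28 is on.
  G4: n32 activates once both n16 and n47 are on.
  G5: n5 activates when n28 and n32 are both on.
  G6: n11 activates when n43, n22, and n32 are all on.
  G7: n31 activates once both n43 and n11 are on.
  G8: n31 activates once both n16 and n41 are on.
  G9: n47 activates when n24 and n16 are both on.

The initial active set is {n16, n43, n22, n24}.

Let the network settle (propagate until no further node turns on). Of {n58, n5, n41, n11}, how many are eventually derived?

G9: n24 and n16 on → n47 on.
G4: n16 and n47 on → n32 on.
G6: n43, n22, and n32 on → n11 on.
No rule produces n58, and it is not given.
n5 would need n28 and n32 (G5), but n28 never turns on.
n41 would need n28, n24, and n11 (G1), but n28 never turns on.
n11: reached.
Reached: n11 — 1 of the 4.

1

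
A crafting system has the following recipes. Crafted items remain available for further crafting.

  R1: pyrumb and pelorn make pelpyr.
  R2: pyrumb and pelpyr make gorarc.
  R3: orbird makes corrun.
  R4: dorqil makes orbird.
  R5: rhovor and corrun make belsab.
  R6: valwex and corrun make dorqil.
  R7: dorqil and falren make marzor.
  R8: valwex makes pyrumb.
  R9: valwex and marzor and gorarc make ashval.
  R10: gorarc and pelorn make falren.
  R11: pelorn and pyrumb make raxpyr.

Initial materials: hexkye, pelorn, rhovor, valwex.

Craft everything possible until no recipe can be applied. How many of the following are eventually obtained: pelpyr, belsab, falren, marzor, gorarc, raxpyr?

4

valwex → pyrumb (R8).
pyrumb and pelorn → pelpyr (R1).
Using R11, pelorn and pyrumb make raxpyr.
pyrumb and pelpyr → gorarc (R2).
Using R10, gorarc and pelorn make falren.
pelpyr: reached.
belsab would need rhovor and corrun (R5), but corrun is never obtained.
falren: reached.
marzor would need dorqil and falren (R7), but dorqil is never obtained.
gorarc: reached.
raxpyr: reached.
Reached: pelpyr, falren, gorarc, and raxpyr — 4 of the 6.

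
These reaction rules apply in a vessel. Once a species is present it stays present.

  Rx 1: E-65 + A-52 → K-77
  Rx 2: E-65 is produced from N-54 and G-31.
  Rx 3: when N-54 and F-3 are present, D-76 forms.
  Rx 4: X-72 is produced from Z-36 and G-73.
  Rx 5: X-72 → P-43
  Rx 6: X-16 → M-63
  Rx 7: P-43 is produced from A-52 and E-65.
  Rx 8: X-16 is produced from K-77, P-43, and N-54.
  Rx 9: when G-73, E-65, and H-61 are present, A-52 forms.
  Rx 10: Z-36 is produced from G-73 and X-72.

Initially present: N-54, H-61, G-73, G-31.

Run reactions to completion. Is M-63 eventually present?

N-54 and G-31 present → E-65 forms (Rx 2).
G-73, E-65, and H-61 present → A-52 forms (Rx 9).
E-65 and A-52 present → K-77 forms (Rx 1).
A-52 and E-65 present → P-43 forms (Rx 7).
K-77, P-43, and N-54 present → X-16 forms (Rx 8).
X-16 present → M-63 forms (Rx 6).

Yes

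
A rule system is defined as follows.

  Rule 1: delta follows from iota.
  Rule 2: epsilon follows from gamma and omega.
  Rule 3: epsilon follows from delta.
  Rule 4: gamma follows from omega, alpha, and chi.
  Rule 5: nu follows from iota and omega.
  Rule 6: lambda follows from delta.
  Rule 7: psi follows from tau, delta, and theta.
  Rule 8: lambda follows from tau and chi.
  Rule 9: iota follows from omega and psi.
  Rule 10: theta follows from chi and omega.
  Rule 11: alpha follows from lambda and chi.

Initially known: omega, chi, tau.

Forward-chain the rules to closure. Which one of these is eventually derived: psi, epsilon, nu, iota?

From tau and chi, Rule 8 gives lambda.
lambda and chi hold, so alpha follows (Rule 11).
From omega, alpha, and chi, Rule 4 gives gamma.
gamma and omega hold, so epsilon follows (Rule 2).
nu would need iota and omega (Rule 5), but iota is never established. psi would need tau, delta, and theta (Rule 7), but delta is never established. iota would need omega and psi (Rule 9), but psi is never established.

epsilon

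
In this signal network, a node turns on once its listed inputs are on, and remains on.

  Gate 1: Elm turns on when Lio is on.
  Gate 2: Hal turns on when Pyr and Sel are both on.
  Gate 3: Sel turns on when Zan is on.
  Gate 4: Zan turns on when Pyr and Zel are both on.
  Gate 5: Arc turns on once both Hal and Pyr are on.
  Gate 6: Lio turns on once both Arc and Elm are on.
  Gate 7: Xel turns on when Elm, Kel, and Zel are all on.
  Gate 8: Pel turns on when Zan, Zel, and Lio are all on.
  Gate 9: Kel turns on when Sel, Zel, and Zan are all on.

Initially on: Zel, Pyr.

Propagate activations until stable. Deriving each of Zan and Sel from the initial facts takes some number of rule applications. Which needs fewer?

Zan

Zan: Gate 4: Pyr and Zel on → Zan on. [1 rule application]
Sel: Pyr and Zel are on, so Zan turns on (Gate 4). Gate 3: Zan on → Sel on. [2 rule applications]
Zan needs fewer.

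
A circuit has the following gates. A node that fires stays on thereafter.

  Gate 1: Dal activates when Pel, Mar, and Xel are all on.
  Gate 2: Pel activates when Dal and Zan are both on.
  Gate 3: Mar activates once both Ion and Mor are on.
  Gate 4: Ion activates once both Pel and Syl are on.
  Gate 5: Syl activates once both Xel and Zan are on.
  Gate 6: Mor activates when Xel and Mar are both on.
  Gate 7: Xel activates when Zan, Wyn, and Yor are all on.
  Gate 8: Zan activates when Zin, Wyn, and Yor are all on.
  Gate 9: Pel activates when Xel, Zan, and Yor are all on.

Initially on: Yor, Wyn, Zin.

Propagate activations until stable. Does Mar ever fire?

No

Mar would need Ion and Mor (Gate 3), but Mor never turns on.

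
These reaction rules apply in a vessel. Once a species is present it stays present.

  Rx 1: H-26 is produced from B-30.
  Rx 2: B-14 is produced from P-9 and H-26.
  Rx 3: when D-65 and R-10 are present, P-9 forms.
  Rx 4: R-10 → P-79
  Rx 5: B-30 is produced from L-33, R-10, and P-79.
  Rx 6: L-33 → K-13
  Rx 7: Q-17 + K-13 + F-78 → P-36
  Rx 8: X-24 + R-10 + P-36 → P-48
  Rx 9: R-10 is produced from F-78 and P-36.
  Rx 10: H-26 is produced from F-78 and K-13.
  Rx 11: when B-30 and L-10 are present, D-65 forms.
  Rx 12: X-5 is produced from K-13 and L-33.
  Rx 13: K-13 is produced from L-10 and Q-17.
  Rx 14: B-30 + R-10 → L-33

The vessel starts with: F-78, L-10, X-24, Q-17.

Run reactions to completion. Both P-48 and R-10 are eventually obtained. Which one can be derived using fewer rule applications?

R-10: L-10 and Q-17 present → K-13 forms (Rx 13). Q-17, K-13, and F-78 present → P-36 forms (Rx 7). F-78 and P-36 present → R-10 forms (Rx 9). [3 rule applications]
P-48: L-10 and Q-17 present → K-13 forms (Rx 13). Q-17, K-13, and F-78 present → P-36 forms (Rx 7). F-78 and P-36 present → R-10 forms (Rx 9). X-24, R-10, and P-36 present → P-48 forms (Rx 8). [4 rule applications]
R-10 needs fewer.

R-10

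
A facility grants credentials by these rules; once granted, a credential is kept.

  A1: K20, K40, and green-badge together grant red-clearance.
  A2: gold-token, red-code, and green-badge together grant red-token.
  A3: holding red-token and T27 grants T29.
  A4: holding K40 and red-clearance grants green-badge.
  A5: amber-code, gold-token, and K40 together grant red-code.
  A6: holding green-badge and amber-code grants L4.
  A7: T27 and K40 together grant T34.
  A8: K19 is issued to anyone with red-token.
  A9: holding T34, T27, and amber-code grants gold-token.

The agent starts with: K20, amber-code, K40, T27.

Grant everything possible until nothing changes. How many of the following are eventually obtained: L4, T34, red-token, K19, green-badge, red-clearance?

Holding T27 and K40 grants T34 (A7).
L4 would need green-badge and amber-code (A6), but green-badge is never granted.
T34: reached.
red-token would need gold-token, red-code, and green-badge (A2), but green-badge is never granted.
K19 would need red-token (A8), but red-token is never granted.
green-badge would need K40 and red-clearance (A4), but red-clearance is never granted.
red-clearance would need K20, K40, and green-badge (A1), but green-badge is never granted.
Reached: T34 — 1 of the 6.

1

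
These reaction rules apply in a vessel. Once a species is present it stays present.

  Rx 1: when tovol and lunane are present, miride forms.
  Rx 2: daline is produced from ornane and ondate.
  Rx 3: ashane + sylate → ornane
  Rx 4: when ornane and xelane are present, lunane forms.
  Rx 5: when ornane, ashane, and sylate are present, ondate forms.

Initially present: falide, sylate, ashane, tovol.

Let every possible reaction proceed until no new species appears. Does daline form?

Yes

ashane and sylate present → ornane forms (Rx 3).
ornane, ashane, and sylate present → ondate forms (Rx 5).
ornane and ondate present → daline forms (Rx 2).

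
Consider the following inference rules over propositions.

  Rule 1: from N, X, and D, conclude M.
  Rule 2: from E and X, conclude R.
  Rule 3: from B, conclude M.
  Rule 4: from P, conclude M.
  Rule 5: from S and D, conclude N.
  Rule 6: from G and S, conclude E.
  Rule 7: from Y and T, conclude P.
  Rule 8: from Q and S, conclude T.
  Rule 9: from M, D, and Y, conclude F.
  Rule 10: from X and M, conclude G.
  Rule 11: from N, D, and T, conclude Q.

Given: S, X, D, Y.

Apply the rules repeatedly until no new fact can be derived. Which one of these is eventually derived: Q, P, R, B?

S and D hold, so N follows (Rule 5).
N, X, and D hold, so M follows (Rule 1).
X and M hold, so G follows (Rule 10).
G and S hold, so E follows (Rule 6).
E and X hold, so R follows (Rule 2).
No rule produces B, and it is not given. P would need Y and T (Rule 7), but T is never established. Q would need N, D, and T (Rule 11), but T is never established.

R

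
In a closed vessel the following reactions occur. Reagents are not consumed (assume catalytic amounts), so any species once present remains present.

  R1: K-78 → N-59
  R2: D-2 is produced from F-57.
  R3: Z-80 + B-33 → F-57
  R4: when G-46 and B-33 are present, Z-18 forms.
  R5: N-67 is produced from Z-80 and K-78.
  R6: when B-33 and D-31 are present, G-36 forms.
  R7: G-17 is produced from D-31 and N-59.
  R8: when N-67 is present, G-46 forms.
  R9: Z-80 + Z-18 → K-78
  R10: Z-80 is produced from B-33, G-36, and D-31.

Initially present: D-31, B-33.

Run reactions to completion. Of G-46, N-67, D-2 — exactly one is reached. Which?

B-33 and D-31 present → G-36 forms (R6).
B-33, G-36, and D-31 present → Z-80 forms (R10).
Z-80 and B-33 present → F-57 forms (R3).
F-57 present → D-2 forms (R2).
G-46 would need N-67 (R8), but N-67 never forms. N-67 would need Z-80 and K-78 (R5), but K-78 never forms.

D-2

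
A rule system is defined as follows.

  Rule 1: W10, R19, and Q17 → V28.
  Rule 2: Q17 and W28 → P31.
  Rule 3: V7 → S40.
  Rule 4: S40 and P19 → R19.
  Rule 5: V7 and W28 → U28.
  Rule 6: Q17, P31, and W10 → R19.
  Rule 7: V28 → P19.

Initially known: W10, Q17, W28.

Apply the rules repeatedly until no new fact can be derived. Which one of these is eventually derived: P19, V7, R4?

P19

From Q17 and W28, Rule 2 gives P31.
From Q17, P31, and W10, Rule 6 gives R19.
W10, R19, and Q17 hold, so V28 follows (Rule 1).
From V28, Rule 7 gives P19.
No rule produces R4, and it is not given. No rule produces V7, and it is not given.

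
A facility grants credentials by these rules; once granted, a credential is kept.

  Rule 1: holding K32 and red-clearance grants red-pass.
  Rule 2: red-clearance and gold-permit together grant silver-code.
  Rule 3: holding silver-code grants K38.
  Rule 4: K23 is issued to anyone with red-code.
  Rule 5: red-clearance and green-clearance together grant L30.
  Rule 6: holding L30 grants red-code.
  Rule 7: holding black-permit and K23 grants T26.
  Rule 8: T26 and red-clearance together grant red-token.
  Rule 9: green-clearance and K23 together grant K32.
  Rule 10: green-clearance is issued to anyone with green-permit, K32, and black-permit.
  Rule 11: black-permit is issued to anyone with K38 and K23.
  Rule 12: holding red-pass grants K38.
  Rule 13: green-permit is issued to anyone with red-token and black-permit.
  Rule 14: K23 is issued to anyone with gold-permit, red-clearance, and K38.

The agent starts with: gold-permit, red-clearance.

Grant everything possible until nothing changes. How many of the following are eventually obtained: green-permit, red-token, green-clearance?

2

Holding red-clearance and gold-permit grants silver-code (Rule 2).
Holding silver-code grants K38 (Rule 3).
Holding gold-permit, red-clearance, and K38 grants K23 (Rule 14).
Holding K38 and K23 grants black-permit (Rule 11).
Holding black-permit and K23 grants T26 (Rule 7).
Holding T26 and red-clearance grants red-token (Rule 8).
Holding red-token and black-permit grants green-permit (Rule 13).
green-permit: reached.
red-token: reached.
green-clearance would need green-permit, K32, and black-permit (Rule 10), but K32 is never granted.
Reached: green-permit and red-token — 2 of the 3.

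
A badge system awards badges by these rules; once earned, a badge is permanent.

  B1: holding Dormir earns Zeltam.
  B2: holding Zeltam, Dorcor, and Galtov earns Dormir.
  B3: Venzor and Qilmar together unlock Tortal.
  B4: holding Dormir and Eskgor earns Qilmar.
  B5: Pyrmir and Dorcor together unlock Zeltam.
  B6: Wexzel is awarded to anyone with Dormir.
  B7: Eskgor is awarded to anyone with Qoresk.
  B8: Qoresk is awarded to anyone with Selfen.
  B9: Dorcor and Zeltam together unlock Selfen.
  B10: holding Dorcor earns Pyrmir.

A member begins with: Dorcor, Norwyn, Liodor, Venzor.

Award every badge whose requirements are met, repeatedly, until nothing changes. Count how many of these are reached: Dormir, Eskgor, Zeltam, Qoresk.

With Dorcor, Pyrmir is earned (B10).
With Pyrmir and Dorcor, Zeltam is earned (B5).
With Dorcor and Zeltam, Selfen is earned (B9).
With Selfen, Qoresk is earned (B8).
With Qoresk, Eskgor is earned (B7).
Dormir would need Zeltam, Dorcor, and Galtov (B2), but Galtov is never earned.
Eskgor: reached.
Zeltam: reached.
Qoresk: reached.
Reached: Eskgor, Zeltam, and Qoresk — 3 of the 4.

3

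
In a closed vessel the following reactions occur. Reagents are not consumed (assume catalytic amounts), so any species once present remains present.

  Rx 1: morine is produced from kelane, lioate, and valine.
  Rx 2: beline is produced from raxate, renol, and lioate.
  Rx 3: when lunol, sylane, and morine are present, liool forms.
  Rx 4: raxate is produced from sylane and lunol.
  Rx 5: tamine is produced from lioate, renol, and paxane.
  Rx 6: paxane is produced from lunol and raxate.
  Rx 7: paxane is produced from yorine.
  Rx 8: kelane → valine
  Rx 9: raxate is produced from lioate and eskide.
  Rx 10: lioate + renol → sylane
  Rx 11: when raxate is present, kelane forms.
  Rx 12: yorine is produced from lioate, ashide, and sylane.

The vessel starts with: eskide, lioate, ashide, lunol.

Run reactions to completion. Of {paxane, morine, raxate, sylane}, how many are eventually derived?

lioate and eskide present → raxate forms (Rx 9).
lunol and raxate present → paxane forms (Rx 6).
raxate present → kelane forms (Rx 11).
kelane present → valine forms (Rx 8).
kelane, lioate, and valine present → morine forms (Rx 1).
paxane: reached.
morine: reached.
raxate: reached.
sylane would need lioate and renol (Rx 10), but renol never forms.
Reached: paxane, morine, and raxate — 3 of the 4.

3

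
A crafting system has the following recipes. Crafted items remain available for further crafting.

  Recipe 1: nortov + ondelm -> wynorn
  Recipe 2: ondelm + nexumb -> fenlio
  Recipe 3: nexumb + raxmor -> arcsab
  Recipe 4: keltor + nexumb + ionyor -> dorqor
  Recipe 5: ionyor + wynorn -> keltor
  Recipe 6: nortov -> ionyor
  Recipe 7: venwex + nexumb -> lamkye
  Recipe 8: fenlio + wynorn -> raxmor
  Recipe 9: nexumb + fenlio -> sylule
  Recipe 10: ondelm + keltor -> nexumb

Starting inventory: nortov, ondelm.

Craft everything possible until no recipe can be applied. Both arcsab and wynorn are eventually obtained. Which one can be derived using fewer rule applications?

wynorn

wynorn: Using Recipe 1, nortov and ondelm make wynorn. [1 rule application]
arcsab: Using Recipe 1, nortov and ondelm make wynorn. Using Recipe 6, nortov makes ionyor. Using Recipe 5, ionyor and wynorn make keltor. Using Recipe 10, ondelm and keltor make nexumb. ondelm + nexumb -> fenlio (Recipe 2). fenlio + wynorn -> raxmor (Recipe 8). Using Recipe 3, nexumb and raxmor make arcsab. [7 rule applications]
wynorn needs fewer.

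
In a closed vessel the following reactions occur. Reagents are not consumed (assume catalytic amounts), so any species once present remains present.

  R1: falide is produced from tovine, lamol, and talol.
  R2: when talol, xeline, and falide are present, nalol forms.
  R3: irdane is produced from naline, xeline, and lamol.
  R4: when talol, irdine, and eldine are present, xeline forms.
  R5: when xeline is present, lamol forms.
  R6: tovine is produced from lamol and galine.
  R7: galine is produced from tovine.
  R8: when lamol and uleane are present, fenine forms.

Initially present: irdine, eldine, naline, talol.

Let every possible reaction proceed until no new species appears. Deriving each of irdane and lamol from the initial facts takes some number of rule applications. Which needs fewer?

lamol

lamol: talol, irdine, and eldine present → xeline forms (R4). xeline present → lamol forms (R5). [2 rule applications]
irdane: talol, irdine, and eldine present → xeline forms (R4). xeline present → lamol forms (R5). naline, xeline, and lamol present → irdane forms (R3). [3 rule applications]
lamol needs fewer.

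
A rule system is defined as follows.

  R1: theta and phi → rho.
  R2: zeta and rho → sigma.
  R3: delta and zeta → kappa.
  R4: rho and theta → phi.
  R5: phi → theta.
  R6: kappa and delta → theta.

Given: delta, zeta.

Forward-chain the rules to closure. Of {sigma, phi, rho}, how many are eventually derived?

0

sigma would need zeta and rho (R2), but rho is never established.
phi would need rho and theta (R4), but rho is never established.
rho would need theta and phi (R1), but phi is never established.
None of the 3 are reached.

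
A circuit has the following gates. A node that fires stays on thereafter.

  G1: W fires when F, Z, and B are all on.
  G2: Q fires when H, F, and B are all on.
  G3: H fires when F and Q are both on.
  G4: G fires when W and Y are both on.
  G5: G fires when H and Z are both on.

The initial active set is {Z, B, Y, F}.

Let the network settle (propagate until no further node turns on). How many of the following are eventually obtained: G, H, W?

2

F, Z, and B are on, so W fires (G1).
W and Y are on, so G fires (G4).
G: reached.
H would need F and Q (G3), but Q never turns on.
W: reached.
Reached: G and W — 2 of the 3.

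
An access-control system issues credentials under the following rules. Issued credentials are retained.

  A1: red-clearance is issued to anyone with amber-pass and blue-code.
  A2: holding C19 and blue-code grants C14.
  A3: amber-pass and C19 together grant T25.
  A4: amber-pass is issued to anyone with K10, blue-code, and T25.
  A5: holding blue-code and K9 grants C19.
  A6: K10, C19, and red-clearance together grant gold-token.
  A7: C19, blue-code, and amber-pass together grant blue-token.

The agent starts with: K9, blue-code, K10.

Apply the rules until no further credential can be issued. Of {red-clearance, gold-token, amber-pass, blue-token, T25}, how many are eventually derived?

red-clearance would need amber-pass and blue-code (A1), but amber-pass is never granted.
gold-token would need K10, C19, and red-clearance (A6), but red-clearance is never granted.
amber-pass would need K10, blue-code, and T25 (A4), but T25 is never granted.
blue-token would need C19, blue-code, and amber-pass (A7), but amber-pass is never granted.
T25 would need amber-pass and C19 (A3), but amber-pass is never granted.
None of the 5 are reached.

0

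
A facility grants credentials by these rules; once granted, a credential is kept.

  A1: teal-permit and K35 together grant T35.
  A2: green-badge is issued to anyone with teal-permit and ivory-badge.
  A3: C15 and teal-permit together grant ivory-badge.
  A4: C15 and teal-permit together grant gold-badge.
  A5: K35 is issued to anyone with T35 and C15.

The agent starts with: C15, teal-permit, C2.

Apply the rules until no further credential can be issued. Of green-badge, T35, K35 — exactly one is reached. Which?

Holding C15 and teal-permit grants ivory-badge (A3).
Holding teal-permit and ivory-badge grants green-badge (A2).
T35 would need teal-permit and K35 (A1), but K35 is never granted. K35 would need T35 and C15 (A5), but T35 is never granted.

green-badge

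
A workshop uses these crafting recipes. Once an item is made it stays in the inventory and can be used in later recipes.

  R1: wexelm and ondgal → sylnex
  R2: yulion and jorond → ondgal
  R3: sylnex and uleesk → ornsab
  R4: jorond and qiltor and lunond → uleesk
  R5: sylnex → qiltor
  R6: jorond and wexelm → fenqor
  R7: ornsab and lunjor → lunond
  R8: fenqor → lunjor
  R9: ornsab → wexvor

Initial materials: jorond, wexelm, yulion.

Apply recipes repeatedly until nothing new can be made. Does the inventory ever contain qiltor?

Yes

Using R2, yulion and jorond make ondgal.
wexelm and ondgal → sylnex (R1).
Using R5, sylnex makes qiltor.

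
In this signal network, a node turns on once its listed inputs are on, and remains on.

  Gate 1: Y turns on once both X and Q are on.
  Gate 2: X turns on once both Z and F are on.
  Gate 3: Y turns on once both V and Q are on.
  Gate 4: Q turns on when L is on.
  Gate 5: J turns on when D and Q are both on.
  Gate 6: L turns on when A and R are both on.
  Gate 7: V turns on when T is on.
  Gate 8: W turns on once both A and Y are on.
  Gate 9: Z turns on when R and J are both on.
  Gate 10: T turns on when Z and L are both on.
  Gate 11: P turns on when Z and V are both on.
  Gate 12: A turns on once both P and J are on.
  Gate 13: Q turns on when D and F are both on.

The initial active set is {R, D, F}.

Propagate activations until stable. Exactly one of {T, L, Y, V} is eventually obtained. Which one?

D and F are on, so Q turns on (Gate 13).
D and Q are on, so J turns on (Gate 5).
R and J are on, so Z turns on (Gate 9).
Gate 2: Z and F on → X on.
Gate 1: X and Q on → Y on.
V would need T (Gate 7), but T never turns on. L would need A and R (Gate 6), but A never turns on. T would need Z and L (Gate 10), but L never turns on.

Y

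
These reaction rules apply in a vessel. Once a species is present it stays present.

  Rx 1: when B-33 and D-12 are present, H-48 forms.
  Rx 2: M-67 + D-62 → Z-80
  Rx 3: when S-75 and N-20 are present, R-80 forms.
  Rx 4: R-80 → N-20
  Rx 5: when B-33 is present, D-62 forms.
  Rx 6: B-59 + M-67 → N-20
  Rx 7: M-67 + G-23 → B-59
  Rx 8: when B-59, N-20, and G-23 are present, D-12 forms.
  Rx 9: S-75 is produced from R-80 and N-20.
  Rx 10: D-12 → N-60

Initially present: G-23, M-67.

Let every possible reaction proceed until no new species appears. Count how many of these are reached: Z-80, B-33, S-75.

Z-80 would need M-67 and D-62 (Rx 2), but D-62 never forms.
No rule produces B-33, and it is not given.
S-75 would need R-80 and N-20 (Rx 9), but R-80 never forms.
None of the 3 are reached.

0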